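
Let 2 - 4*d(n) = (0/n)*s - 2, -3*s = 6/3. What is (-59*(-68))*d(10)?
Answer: 4012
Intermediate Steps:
s = -2/3 ≈ -0.66667
d(n) = 1 (d(n) = 1/2 - ((0/n)*(-2/3) - 2)/4 = 1/2 - (0*(-2/3) - 2)/4 = 1/2 - (0 - 2)/4 = 1/2 - 1/4*(-2) = 1/2 + 1/2 = 1)
(-59*(-68))*d(10) = -59*(-68)*1 = 4012*1 = 4012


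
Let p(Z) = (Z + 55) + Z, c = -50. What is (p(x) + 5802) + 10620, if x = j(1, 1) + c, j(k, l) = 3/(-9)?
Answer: 49129/3 ≈ 16376.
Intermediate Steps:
j(k, l) = -⅓ (j(k, l) = 3*(-⅑) = -⅓)
x = -151/3 (x = -⅓ - 50 = -151/3 ≈ -50.333)
p(Z) = 55 + 2*Z (p(Z) = (55 + Z) + Z = 55 + 2*Z)
(p(x) + 5802) + 10620 = ((55 + 2*(-151/3)) + 5802) + 10620 = ((55 - 302/3) + 5802) + 10620 = (-137/3 + 5802) + 10620 = 17269/3 + 10620 = 49129/3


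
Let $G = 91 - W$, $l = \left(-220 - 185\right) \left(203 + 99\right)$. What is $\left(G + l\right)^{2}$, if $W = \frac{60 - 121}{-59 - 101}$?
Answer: $\frac{382401975120201}{25600} \approx 1.4938 \cdot 10^{10}$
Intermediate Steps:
$W = \frac{61}{160}$ ($W = - \frac{61}{-160} = \left(-61\right) \left(- \frac{1}{160}\right) = \frac{61}{160} \approx 0.38125$)
$l = -122310$ ($l = \left(-405\right) 302 = -122310$)
$G = \frac{14499}{160}$ ($G = 91 - \frac{61}{160} = \frac{14499}{160} \approx 90.619$)
$\left(G + l\right)^{2} = \left(\frac{14499}{160} - 122310\right)^{2} = \left(- \frac{19555101}{160}\right)^{2} = \frac{382401975120201}{25600}$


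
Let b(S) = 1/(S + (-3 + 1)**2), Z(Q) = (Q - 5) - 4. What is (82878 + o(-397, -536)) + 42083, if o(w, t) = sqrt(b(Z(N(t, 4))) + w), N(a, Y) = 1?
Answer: 124961 + I*sqrt(1589)/2 ≈ 1.2496e+5 + 19.931*I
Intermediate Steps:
Z(Q) = -9 + Q (Z(Q) = (-5 + Q) - 4 = -9 + Q)
b(S) = 1/(4 + S) (b(S) = 1/(S + (-2)**2) = 1/(S + 4) = 1/(4 + S))
o(w, t) = sqrt(-1/4 + w) (o(w, t) = sqrt(1/(4 + (-9 + 1)) + w) = sqrt(1/(4 - 8) + w) = sqrt(1/(-4) + w) = sqrt(-1/4 + w))
(82878 + o(-397, -536)) + 42083 = (82878 + sqrt(-1 + 4*(-397))/2) + 42083 = (82878 + sqrt(-1 - 1588)/2) + 42083 = (82878 + sqrt(-1589)/2) + 42083 = (82878 + (I*sqrt(1589))/2) + 42083 = (82878 + I*sqrt(1589)/2) + 42083 = 124961 + I*sqrt(1589)/2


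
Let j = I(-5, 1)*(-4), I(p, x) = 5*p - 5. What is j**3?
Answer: 1728000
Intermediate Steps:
I(p, x) = -5 + 5*p
j = 120 (j = (-5 + 5*(-5))*(-4) = (-5 - 25)*(-4) = -30*(-4) = 120)
j**3 = 120**3 = 1728000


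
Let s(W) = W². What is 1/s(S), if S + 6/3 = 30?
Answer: 1/784 ≈ 0.0012755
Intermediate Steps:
S = 28 (S = -2 + 30 = 28)
1/s(S) = 1/(28²) = 1/784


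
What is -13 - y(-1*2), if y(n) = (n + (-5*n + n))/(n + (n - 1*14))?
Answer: -38/3 ≈ -12.667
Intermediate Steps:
y(n) = -3*n/(-14 + 2*n) (y(n) = (n - 4*n)/(n + (n - 14)) = (-3*n)/(n + (-14 + n)) = (-3*n)/(-14 + 2*n) = -3*n/(-14 + 2*n))
-13 - y(-1*2) = -13 - (-3)*(-1*2)/(-14 + 2*(-1*2)) = -13 - (-3)*(-2)/(-14 + 2*(-2)) = -13 - (-3)*(-2)/(-14 - 4) = -13 - (-3)*(-2)/(-18) = -13 - (-3)*(-2)*(-1)/18 = -13 - 1*(-⅓) = -13 + ⅓ = -38/3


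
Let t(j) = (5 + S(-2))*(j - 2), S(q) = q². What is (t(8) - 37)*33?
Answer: 561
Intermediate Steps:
t(j) = -18 + 9*j (t(j) = (5 + (-2)²)*(j - 2) = (5 + 4)*(-2 + j) = 9*(-2 + j) = -18 + 9*j)
(t(8) - 37)*33 = ((-18 + 9*8) - 37)*33 = ((-18 + 72) - 37)*33 = (54 - 37)*33 = 17*33 = 561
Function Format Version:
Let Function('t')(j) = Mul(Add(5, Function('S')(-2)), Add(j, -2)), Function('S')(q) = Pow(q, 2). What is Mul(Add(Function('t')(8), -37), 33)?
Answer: 561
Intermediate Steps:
Function('t')(j) = Add(-18, Mul(9, j)) (Function('t')(j) = Mul(Add(5, Pow(-2, 2)), Add(j, -2)) = Mul(Add(5, 4), Add(-2, j)) = Mul(9, Add(-2, j)) = Add(-18, Mul(9, j)))
Mul(Add(Function('t')(8), -37), 33) = Mul(Add(Add(-18, Mul(9, 8)), -37), 33) = Mul(Add(Add(-18, 72), -37), 33) = Mul(Add(54, -37), 33) = Mul(17, 33) = 561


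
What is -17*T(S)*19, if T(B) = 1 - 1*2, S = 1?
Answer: 323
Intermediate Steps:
T(B) = -1 (T(B) = 1 - 2 = -1)
-17*T(S)*19 = -17*(-1)*19 = 17*19 = 323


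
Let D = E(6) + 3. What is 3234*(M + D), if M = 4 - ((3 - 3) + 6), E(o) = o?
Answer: 22638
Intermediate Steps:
D = 9 (D = 6 + 3 = 9)
M = -2 (M = 4 - (0 + 6) = 4 - 1*6 = 4 - 6 = -2)
3234*(M + D) = 3234*(-2 + 9) = 3234*7 = 22638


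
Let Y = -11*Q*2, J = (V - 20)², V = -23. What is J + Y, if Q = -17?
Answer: 2223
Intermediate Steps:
J = 1849 (J = (-23 - 20)² = (-43)² = 1849)
Y = 374 (Y = -11*(-17)*2 = 187*2 = 374)
J + Y = 1849 + 374 = 2223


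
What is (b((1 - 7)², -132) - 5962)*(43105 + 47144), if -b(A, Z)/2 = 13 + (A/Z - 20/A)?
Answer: -17828629784/33 ≈ -5.4026e+8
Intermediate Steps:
b(A, Z) = -26 + 40/A - 2*A/Z (b(A, Z) = -2*(13 + (A/Z - 20/A)) = -2*(13 + (-20/A + A/Z)) = -2*(13 - 20/A + A/Z) = -26 + 40/A - 2*A/Z)
(b((1 - 7)², -132) - 5962)*(43105 + 47144) = ((-26 + 40/((1 - 7)²) - 2*(1 - 7)²/(-132)) - 5962)*(43105 + 47144) = ((-26 + 40/((-6)²) - 2*(-6)²*(-1/132)) - 5962)*90249 = ((-26 + 40/36 - 2*36*(-1/132)) - 5962)*90249 = ((-26 + 40*(1/36) + 6/11) - 5962)*90249 = ((-26 + 10/9 + 6/11) - 5962)*90249 = (-2410/99 - 5962)*90249 = -592648/99*90249 = -17828629784/33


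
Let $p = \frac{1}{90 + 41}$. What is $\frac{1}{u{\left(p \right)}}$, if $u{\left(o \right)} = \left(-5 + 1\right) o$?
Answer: $- \frac{131}{4} \approx -32.75$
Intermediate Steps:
$p = \frac{1}{131} \approx 0.0076336$
$u{\left(o \right)} = - 4 o$
$\frac{1}{u{\left(p \right)}} = \frac{1}{\left(-4\right) \frac{1}{131}} = \frac{1}{- \frac{4}{131}} = - \frac{131}{4}$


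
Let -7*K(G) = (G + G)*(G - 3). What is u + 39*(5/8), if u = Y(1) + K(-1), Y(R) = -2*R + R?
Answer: 1245/56 ≈ 22.232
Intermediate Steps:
K(G) = -2*G*(-3 + G)/7 (K(G) = -(G + G)*(G - 3)/7 = -2*G*(-3 + G)/7)
Y(R) = -R
u = -15/7 (u = -1*1 + (2/7)*(-1)*(3 - 1*(-1)) = -1 + (2/7)*(-1)*(3 + 1) = -1 + (2/7)*(-1)*4 = -1 - 8/7 = -15/7 ≈ -2.1429)
u + 39*(5/8) = -15/7 + 39*(5/8) = -15/7 + 195/8 = 1245/56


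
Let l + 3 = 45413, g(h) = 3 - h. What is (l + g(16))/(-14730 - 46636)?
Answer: -45397/61366 ≈ -0.73977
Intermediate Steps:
l = 45410 (l = -3 + 45413 = 45410)
(l + g(16))/(-14730 - 46636) = (45410 + (3 - 1*16))/(-14730 - 46636) = (45410 + (3 - 16))/(-61366) = (45410 - 13)*(-1/61366) = 45397*(-1/61366) = -45397/61366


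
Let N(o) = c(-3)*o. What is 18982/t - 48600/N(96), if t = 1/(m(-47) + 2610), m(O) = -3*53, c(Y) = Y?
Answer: 186100203/4 ≈ 4.6525e+7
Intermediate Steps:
m(O) = -159
N(o) = -3*o
t = 1/2451 (t = 1/(-159 + 2610) = 1/2451 ≈ 0.00040800)
18982/t - 48600/N(96) = 18982/(1/2451) - 48600/((-3*96)) = 18982*2451 - 48600/(-288) = 46524882 - 48600*(-1/288) = 46524882 + 675/4 = 186100203/4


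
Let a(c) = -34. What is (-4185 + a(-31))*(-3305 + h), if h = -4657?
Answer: 33591678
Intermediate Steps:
(-4185 + a(-31))*(-3305 + h) = (-4185 - 34)*(-3305 - 4657) = -4219*(-7962) = 33591678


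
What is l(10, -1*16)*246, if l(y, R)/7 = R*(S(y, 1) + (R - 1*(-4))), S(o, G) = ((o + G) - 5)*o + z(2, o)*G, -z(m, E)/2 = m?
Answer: -1212288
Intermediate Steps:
z(m, E) = -2*m
S(o, G) = -4*G + o*(-5 + G + o) (S(o, G) = ((o + G) - 5)*o + (-2*2)*G = ((G + o) - 5)*o - 4*G = (-5 + G + o)*o - 4*G = o*(-5 + G + o) - 4*G = -4*G + o*(-5 + G + o))
l(y, R) = 7*R*(R + y² - 4*y) (l(y, R) = 7*(R*((y² - 5*y - 4*1 + 1*y) + (R - 1*(-4)))) = 7*(R*((y² - 5*y - 4 + y) + (R + 4))) = 7*(R*((-4 + y² - 4*y) + (4 + R))) = 7*(R*(R + y² - 4*y)) = 7*R*(R + y² - 4*y))
l(10, -1*16)*246 = (7*(-1*16)*(-1*16 + 10² - 4*10))*246 = (7*(-16)*(-16 + 100 - 40))*246 = (7*(-16)*44)*246 = -4928*246 = -1212288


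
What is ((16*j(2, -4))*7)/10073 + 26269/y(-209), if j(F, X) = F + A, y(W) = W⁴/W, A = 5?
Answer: 984683757/13137104431 ≈ 0.074954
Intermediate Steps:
y(W) = W³
j(F, X) = 5 + F (j(F, X) = F + 5 = 5 + F)
((16*j(2, -4))*7)/10073 + 26269/y(-209) = ((16*(5 + 2))*7)/10073 + 26269/((-209)³) = ((16*7)*7)*(1/10073) + 26269/(-9129329) = (112*7)*(1/10073) + 26269*(-1/9129329) = 784*(1/10073) - 26269/9129329 = 112/1439 - 26269/9129329 = 984683757/13137104431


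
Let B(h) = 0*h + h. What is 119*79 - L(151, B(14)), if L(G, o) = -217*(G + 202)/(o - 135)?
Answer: 1060920/121 ≈ 8767.9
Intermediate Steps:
B(h) = h (B(h) = 0 + h = h)
L(G, o) = -217*(202 + G)/(-135 + o)
119*79 - L(151, B(14)) = 119*79 - 217*(-202 - 1*151)/(-135 + 14) = 9401 - 217*(-202 - 151)/(-121) = 9401 - 217*(-1)*(-353)/121 = 9401 - 1*76601/121 = 9401 - 76601/121 = 1060920/121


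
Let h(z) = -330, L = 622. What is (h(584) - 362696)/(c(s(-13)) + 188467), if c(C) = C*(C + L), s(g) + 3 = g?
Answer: -363026/178771 ≈ -2.0307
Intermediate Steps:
s(g) = -3 + g
c(C) = C*(622 + C) (c(C) = C*(C + 622) = C*(622 + C))
(h(584) - 362696)/(c(s(-13)) + 188467) = (-330 - 362696)/((-3 - 13)*(622 + (-3 - 13)) + 188467) = -363026/(-16*(622 - 16) + 188467) = -363026/(-16*606 + 188467) = -363026/(-9696 + 188467) = -363026/178771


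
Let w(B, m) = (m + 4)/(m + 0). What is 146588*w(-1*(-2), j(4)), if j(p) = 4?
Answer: 293176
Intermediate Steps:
w(B, m) = (4 + m)/m
146588*w(-1*(-2), j(4)) = 146588*((4 + 4)/4) = 146588*((1/4)*8) = 146588*2 = 293176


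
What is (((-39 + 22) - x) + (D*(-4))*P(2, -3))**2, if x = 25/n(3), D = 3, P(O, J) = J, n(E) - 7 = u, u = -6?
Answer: 36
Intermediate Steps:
n(E) = 1 (n(E) = 7 - 6 = 1)
x = 25 (x = 25/1 = 25*1 = 25)
(((-39 + 22) - x) + (D*(-4))*P(2, -3))**2 = (((-39 + 22) - 1*25) + (3*(-4))*(-3))**2 = ((-17 - 25) - 12*(-3))**2 = (-42 + 36)**2 = (-6)**2 = 36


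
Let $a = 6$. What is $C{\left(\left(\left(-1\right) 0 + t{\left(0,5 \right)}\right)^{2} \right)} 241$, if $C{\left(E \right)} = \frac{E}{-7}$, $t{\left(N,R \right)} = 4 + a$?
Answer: $- \frac{24100}{7} \approx -3442.9$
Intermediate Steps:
$t{\left(N,R \right)} = 10$ ($t{\left(N,R \right)} = 4 + 6 = 10$)
$C{\left(E \right)} = - \frac{E}{7}$ ($C{\left(E \right)} = E \left(- \frac{1}{7}\right) = - \frac{E}{7}$)
$C{\left(\left(\left(-1\right) 0 + t{\left(0,5 \right)}\right)^{2} \right)} 241 = - \frac{\left(\left(-1\right) 0 + 10\right)^{2}}{7} \cdot 241 = - \frac{\left(0 + 10\right)^{2}}{7} \cdot 241 = - \frac{10^{2}}{7} \cdot 241 = \left(- \frac{1}{7}\right) 100 \cdot 241 = \left(- \frac{100}{7}\right) 241 = - \frac{24100}{7}$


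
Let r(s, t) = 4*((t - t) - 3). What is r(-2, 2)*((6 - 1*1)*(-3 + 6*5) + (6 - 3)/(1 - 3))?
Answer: -1602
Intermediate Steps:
r(s, t) = -12 (r(s, t) = 4*(0 - 3) = 4*(-3) = -12)
r(-2, 2)*((6 - 1*1)*(-3 + 6*5) + (6 - 3)/(1 - 3)) = -12*((6 - 1*1)*(-3 + 6*5) + (6 - 3)/(1 - 3)) = -12*((6 - 1)*(-3 + 30) + 3/(-2)) = -12*(5*27 + 3*(-½)) = -12*(135 - 3/2) = -12*267/2 = -1602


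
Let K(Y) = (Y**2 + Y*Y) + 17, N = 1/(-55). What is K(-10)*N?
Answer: -217/55 ≈ -3.9455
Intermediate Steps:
N = -1/55 ≈ -0.018182
K(Y) = 17 + 2*Y**2 (K(Y) = (Y**2 + Y**2) + 17 = 2*Y**2 + 17 = 17 + 2*Y**2)
K(-10)*N = (17 + 2*(-10)**2)*(-1/55) = (17 + 2*100)*(-1/55) = (17 + 200)*(-1/55) = 217*(-1/55) = -217/55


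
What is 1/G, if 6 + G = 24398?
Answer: 1/24392 ≈ 4.0997e-5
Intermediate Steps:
G = 24392 (G = -6 + 24398 = 24392)
1/G = 1/24392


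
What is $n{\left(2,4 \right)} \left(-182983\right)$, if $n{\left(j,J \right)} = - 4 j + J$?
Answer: $731932$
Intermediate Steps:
$n{\left(j,J \right)} = J - 4 j$
$n{\left(2,4 \right)} \left(-182983\right) = \left(4 - 8\right) \left(-182983\right) = \left(-4\right) \left(-182983\right) = 731932$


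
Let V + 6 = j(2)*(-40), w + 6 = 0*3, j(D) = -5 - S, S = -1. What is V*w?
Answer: -924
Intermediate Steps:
j(D) = -4 (j(D) = -5 - 1*(-1) = -5 + 1 = -4)
w = -6 (w = -6 + 0*3 = -6 + 0 = -6)
V = 154 (V = -6 - 4*(-40) = -6 + 160 = 154)
V*w = 154*(-6) = -924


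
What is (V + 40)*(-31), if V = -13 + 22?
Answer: -1519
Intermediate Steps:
V = 9
(V + 40)*(-31) = (9 + 40)*(-31) = 49*(-31) = -1519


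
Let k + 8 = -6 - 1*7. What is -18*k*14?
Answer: 5292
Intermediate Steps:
k = -21 (k = -8 + (-6 - 1*7) = -8 + (-6 - 7) = -8 - 13 = -21)
-18*k*14 = -18*(-21)*14 = 378*14 = 5292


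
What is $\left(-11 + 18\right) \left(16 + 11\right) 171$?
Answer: $32319$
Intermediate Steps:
$\left(-11 + 18\right) \left(16 + 11\right) 171 = 7 \cdot 27 \cdot 171 = 189 \cdot 171 = 32319$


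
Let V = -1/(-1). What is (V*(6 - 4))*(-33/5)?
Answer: -66/5 ≈ -13.200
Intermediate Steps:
V = 1 (V = -1*(-1) = 1)
(V*(6 - 4))*(-33/5) = (1*(6 - 4))*(-33/5) = (1*2)*(-33*⅕) = 2*(-33/5) = -66/5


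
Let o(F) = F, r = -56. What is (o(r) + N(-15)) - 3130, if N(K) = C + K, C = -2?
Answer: -3203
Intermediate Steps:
N(K) = -2 + K
(o(r) + N(-15)) - 3130 = (-56 + (-2 - 15)) - 3130 = (-56 - 17) - 3130 = -73 - 3130 = -3203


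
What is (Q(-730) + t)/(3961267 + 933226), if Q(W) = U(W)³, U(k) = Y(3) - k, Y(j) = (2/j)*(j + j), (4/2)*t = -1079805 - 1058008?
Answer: 788755995/9788986 ≈ 80.576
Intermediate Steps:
t = -2137813/2 (t = (-1079805 - 1058008)/2 = (½)*(-2137813) = -2137813/2 ≈ -1.0689e+6)
Y(j) = 4 (Y(j) = (2/j)*(2*j) = 4)
U(k) = 4 - k
Q(W) = (4 - W)³
(Q(-730) + t)/(3961267 + 933226) = (-(-4 - 730)³ - 2137813/2)/(3961267 + 933226) = (-1*(-734)³ - 2137813/2)/4894493 = (-1*(-395446904) - 2137813/2)*(1/4894493) = (395446904 - 2137813/2)*(1/4894493) = (788755995/2)*(1/4894493) = 788755995/9788986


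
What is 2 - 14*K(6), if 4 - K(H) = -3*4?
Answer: -222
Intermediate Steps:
K(H) = 16 (K(H) = 4 - (-3)*4 = 4 - 1*(-12) = 4 + 12 = 16)
2 - 14*K(6) = 2 - 14*16 = 2 - 224 = -222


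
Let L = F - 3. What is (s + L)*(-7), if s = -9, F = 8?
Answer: 28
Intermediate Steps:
L = 5 (L = 8 - 3 = 5)
(s + L)*(-7) = (-9 + 5)*(-7) = -4*(-7) = 28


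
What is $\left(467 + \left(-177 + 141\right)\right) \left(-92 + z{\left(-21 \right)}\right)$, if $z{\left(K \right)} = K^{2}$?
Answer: $150419$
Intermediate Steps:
$\left(467 + \left(-177 + 141\right)\right) \left(-92 + z{\left(-21 \right)}\right) = \left(467 + \left(-177 + 141\right)\right) \left(-92 + \left(-21\right)^{2}\right) = \left(467 - 36\right) \left(-92 + 441\right) = 431 \cdot 349 = 150419$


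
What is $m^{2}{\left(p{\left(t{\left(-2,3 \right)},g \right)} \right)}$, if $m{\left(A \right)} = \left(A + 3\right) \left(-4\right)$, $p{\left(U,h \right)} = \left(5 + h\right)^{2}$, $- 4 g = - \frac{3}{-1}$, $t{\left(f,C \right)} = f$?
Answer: $\frac{113569}{16} \approx 7098.1$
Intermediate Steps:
$g = - \frac{3}{4}$ ($g = - \frac{\left(-3\right) \frac{1}{-1}}{4} = - \frac{\left(-3\right) \left(-1\right)}{4} = \left(- \frac{1}{4}\right) 3 = - \frac{3}{4} \approx -0.75$)
$m{\left(A \right)} = -12 - 4 A$ ($m{\left(A \right)} = \left(3 + A\right) \left(-4\right) = -12 - 4 A$)
$m^{2}{\left(p{\left(t{\left(-2,3 \right)},g \right)} \right)} = \left(-12 - 4 \left(5 - \frac{3}{4}\right)^{2}\right)^{2} = \left(-12 - 4 \left(\frac{17}{4}\right)^{2}\right)^{2} = \left(-12 - \frac{289}{4}\right)^{2} = \left(- \frac{337}{4}\right)^{2} = \frac{113569}{16}$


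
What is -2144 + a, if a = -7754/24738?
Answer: -26523013/12369 ≈ -2144.3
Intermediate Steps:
a = -3877/12369 (a = -7754*1/24738 = -3877/12369 ≈ -0.31345)
-2144 + a = -2144 - 3877/12369 = -26523013/12369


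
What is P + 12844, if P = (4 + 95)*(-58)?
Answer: 7102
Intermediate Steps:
P = -5742 (P = 99*(-58) = -5742)
P + 12844 = -5742 + 12844 = 7102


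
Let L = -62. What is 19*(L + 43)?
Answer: -361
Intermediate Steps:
19*(L + 43) = 19*(-62 + 43) = 19*(-19) = -361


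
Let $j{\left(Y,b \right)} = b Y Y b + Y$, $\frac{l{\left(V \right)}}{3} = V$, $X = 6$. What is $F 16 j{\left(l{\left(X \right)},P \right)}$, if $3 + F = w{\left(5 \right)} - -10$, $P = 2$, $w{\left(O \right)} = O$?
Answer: $252288$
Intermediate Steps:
$l{\left(V \right)} = 3 V$
$j{\left(Y,b \right)} = Y + Y^{2} b^{2}$ ($j{\left(Y,b \right)} = Y b Y b + Y = b Y^{2} b + Y = Y^{2} b^{2} + Y = Y + Y^{2} b^{2}$)
$F = 12$ ($F = -3 + \left(5 - -10\right) = -3 + \left(5 + 10\right) = -3 + 15 = 12$)
$F 16 j{\left(l{\left(X \right)},P \right)} = 12 \cdot 16 \cdot 3 \cdot 6 \left(1 + 3 \cdot 6 \cdot 2^{2}\right) = 192 \cdot 18 \left(1 + 18 \cdot 4\right) = 192 \cdot 18 \left(1 + 72\right) = 192 \cdot 18 \cdot 73 = 192 \cdot 1314 = 252288$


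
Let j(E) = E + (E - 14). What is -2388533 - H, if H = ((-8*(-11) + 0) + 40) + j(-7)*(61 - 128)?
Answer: -2390537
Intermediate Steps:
j(E) = -14 + 2*E (j(E) = E + (-14 + E) = -14 + 2*E)
H = 2004 (H = ((-8*(-11) + 0) + 40) + (-14 + 2*(-7))*(61 - 128) = ((88 + 0) + 40) + (-14 - 14)*(-67) = (88 + 40) - 28*(-67) = 128 + 1876 = 2004)
-2388533 - H = -2388533 - 1*2004 = -2388533 - 2004 = -2390537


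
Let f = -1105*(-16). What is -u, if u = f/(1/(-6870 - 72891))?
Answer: 1410174480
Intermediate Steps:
f = 17680
u = -1410174480 (u = 17680/(1/(-6870 - 72891)) = 17680/(1/(-79761)) = 17680/(-1/79761) = 17680*(-79761) = -1410174480)
-u = -1*(-1410174480) = 1410174480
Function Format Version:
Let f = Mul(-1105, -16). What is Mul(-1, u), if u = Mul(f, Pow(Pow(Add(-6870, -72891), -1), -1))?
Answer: 1410174480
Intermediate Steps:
f = 17680
u = -1410174480 (u = Mul(17680, Pow(Pow(Add(-6870, -72891), -1), -1)) = Mul(17680, Pow(Pow(-79761, -1), -1)) = Mul(17680, Pow(Rational(-1, 79761), -1)) = Mul(17680, -79761) = -1410174480)
Mul(-1, u) = Mul(-1, -1410174480) = 1410174480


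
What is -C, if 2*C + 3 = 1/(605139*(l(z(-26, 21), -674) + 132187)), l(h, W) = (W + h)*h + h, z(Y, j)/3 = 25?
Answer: 79276537264/52851024843 ≈ 1.5000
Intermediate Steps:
z(Y, j) = 75 (z(Y, j) = 3*25 = 75)
l(h, W) = h + h*(W + h) (l(h, W) = h*(W + h) + h = h + h*(W + h))
C = -79276537264/52851024843 (C = -3/2 + (1/(605139*(75*(1 - 674 + 75) + 132187)))/2 = -3/2 + (1/(605139*(75*(-598) + 132187)))/2 = -3/2 + (1/(605139*(-44850 + 132187)))/2 = -3/2 + ((1/605139)/87337)/2 = -3/2 + ((1/605139)*(1/87337))/2 = -3/2 + (½)*(1/52851024843) = -3/2 + 1/105702049686 = -79276537264/52851024843 ≈ -1.5000)
-C = -1*(-79276537264/52851024843) = 79276537264/52851024843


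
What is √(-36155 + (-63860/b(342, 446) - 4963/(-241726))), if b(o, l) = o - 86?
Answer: 3*I*√3781625090260373/966904 ≈ 190.8*I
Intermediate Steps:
b(o, l) = -86 + o
√(-36155 + (-63860/b(342, 446) - 4963/(-241726))) = √(-36155 + (-63860/(-86 + 342) - 4963/(-241726))) = √(-36155 + (-63860/256 - 4963*(-1/241726))) = √(-36155 + (-63860*1/256 + 4963/241726)) = √(-36155 + (-15965/64 + 4963/241726)) = √(-36155 - 1929418979/7735232) = √(-281596731939/7735232) = 3*I*√3781625090260373/966904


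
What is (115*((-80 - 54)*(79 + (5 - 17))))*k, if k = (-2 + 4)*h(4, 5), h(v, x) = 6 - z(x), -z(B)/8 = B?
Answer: -94987240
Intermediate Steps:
z(B) = -8*B
h(v, x) = 6 + 8*x (h(v, x) = 6 - (-8)*x = 6 + 8*x)
k = 92 (k = (-2 + 4)*(6 + 8*5) = 2*(6 + 40) = 2*46 = 92)
(115*((-80 - 54)*(79 + (5 - 17))))*k = (115*((-80 - 54)*(79 + (5 - 17))))*92 = (115*(-134*(79 - 12)))*92 = (115*(-134*67))*92 = (115*(-8978))*92 = -1032470*92 = -94987240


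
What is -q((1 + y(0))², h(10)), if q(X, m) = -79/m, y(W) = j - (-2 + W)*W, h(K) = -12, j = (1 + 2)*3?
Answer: -79/12 ≈ -6.5833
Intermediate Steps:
j = 9 (j = 3*3 = 9)
y(W) = 9 - W*(-2 + W) (y(W) = 9 - (-2 + W)*W = 9 - W*(-2 + W))
-q((1 + y(0))², h(10)) = -(-79)/(-12) = -(-79)*(-1)/12 = -1*79/12 = -79/12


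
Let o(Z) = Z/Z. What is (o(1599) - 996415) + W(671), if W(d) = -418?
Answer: -996832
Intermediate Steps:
o(Z) = 1
(o(1599) - 996415) + W(671) = (1 - 996415) - 418 = -996414 - 418 = -996832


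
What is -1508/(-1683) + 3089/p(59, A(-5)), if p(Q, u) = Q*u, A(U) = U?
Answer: -4753927/496485 ≈ -9.5752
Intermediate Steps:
-1508/(-1683) + 3089/p(59, A(-5)) = -1508/(-1683) + 3089/((59*(-5))) = -1508*(-1/1683) + 3089/(-295) = 1508/1683 + 3089*(-1/295) = 1508/1683 - 3089/295 = -4753927/496485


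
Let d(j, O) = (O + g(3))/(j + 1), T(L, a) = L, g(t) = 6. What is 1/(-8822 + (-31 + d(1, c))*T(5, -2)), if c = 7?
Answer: -2/17889 ≈ -0.00011180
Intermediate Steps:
d(j, O) = (6 + O)/(1 + j) (d(j, O) = (O + 6)/(j + 1) = (6 + O)/(1 + j))
1/(-8822 + (-31 + d(1, c))*T(5, -2)) = 1/(-8822 + (-31 + (6 + 7)/(1 + 1))*5) = 1/(-8822 + (-31 + 13/2)*5) = 1/(-8822 - 49/2*5) = 1/(-8822 - 245/2) = 1/(-17889/2) = -2/17889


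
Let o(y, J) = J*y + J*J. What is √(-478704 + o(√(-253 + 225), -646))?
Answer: 2*√(-15347 - 323*I*√7) ≈ 6.8956 - 247.86*I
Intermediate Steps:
o(y, J) = J² + J*y (o(y, J) = J*y + J² = J² + J*y)
√(-478704 + o(√(-253 + 225), -646)) = √(-478704 - 646*(-646 + √(-253 + 225))) = √(-478704 - 646*(-646 + √(-28))) = √(-478704 - 646*(-646 + 2*I*√7)) = √(-478704 + (417316 - 1292*I*√7)) = √(-61388 - 1292*I*√7)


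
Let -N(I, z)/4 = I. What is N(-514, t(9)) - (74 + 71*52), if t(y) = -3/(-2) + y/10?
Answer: -1710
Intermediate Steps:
t(y) = 3/2 + y/10 (t(y) = -3*(-½) + y*(⅒) = 3/2 + y/10)
N(I, z) = -4*I
N(-514, t(9)) - (74 + 71*52) = -4*(-514) - (74 + 71*52) = 2056 - (74 + 3692) = 2056 - 1*3766 = 2056 - 3766 = -1710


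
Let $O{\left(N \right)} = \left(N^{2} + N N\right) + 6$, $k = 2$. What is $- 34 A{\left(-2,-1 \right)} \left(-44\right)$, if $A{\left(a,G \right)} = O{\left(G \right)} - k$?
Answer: $8976$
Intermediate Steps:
$O{\left(N \right)} = 6 + 2 N^{2}$ ($O{\left(N \right)} = \left(N^{2} + N^{2}\right) + 6 = 2 N^{2} + 6 = 6 + 2 N^{2}$)
$A{\left(a,G \right)} = 4 + 2 G^{2}$ ($A{\left(a,G \right)} = \left(6 + 2 G^{2}\right) - 2 = 4 + 2 G^{2}$)
$- 34 A{\left(-2,-1 \right)} \left(-44\right) = - 34 \left(4 + 2 \left(-1\right)^{2}\right) \left(-44\right) = - 34 \left(4 + 2 \cdot 1\right) \left(-44\right) = - 34 \left(4 + 2\right) \left(-44\right) = \left(-34\right) 6 \left(-44\right) = \left(-204\right) \left(-44\right) = 8976$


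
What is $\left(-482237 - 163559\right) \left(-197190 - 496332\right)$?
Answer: $447873733512$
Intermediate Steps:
$\left(-482237 - 163559\right) \left(-197190 - 496332\right) = \left(-645796\right) \left(-693522\right) = 447873733512$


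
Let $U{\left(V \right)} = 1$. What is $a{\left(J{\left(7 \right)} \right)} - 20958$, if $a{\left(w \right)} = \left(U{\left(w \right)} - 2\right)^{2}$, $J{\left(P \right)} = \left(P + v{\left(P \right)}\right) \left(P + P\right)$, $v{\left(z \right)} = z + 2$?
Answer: $-20957$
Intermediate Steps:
$v{\left(z \right)} = 2 + z$
$J{\left(P \right)} = 2 P \left(2 + 2 P\right)$ ($J{\left(P \right)} = \left(P + \left(2 + P\right)\right) \left(P + P\right) = \left(2 + 2 P\right) 2 P = 2 P \left(2 + 2 P\right)$)
$a{\left(w \right)} = 1$ ($a{\left(w \right)} = \left(1 - 2\right)^{2} = \left(-1\right)^{2} = 1$)
$a{\left(J{\left(7 \right)} \right)} - 20958 = 1 - 20958 = -20957$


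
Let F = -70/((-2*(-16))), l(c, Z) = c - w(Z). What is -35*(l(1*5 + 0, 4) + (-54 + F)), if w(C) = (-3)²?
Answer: 33705/16 ≈ 2106.6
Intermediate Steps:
w(C) = 9
l(c, Z) = -9 + c (l(c, Z) = c - 1*9 = c - 9 = -9 + c)
F = -35/16 (F = -70/32 = -70*1/32 = -35/16 ≈ -2.1875)
-35*(l(1*5 + 0, 4) + (-54 + F)) = -35*((-9 + (1*5 + 0)) + (-54 - 35/16)) = -35*((-9 + (5 + 0)) - 899/16) = -35*((-9 + 5) - 899/16) = -35*(-4 - 899/16) = -35*(-963/16) = 33705/16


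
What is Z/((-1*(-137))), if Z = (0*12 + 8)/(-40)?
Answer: -1/685 ≈ -0.0014599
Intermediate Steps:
Z = -⅕ (Z = (0 + 8)*(-1/40) = 8*(-1/40) = -⅕ ≈ -0.20000)
Z/((-1*(-137))) = -1/(5*((-1*(-137)))) = -⅕/137 = -⅕*1/137 = -1/685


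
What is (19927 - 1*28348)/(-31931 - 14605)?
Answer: 401/2216 ≈ 0.18096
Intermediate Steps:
(19927 - 1*28348)/(-31931 - 14605) = (19927 - 28348)/(-46536) = -8421*(-1/46536) = 401/2216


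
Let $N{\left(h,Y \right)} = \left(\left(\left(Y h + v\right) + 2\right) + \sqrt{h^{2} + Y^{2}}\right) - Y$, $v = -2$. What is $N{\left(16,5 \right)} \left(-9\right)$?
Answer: $-675 - 9 \sqrt{281} \approx -825.87$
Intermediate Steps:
$N{\left(h,Y \right)} = \sqrt{Y^{2} + h^{2}} - Y + Y h$ ($N{\left(h,Y \right)} = \left(\left(\left(Y h - 2\right) + 2\right) + \sqrt{h^{2} + Y^{2}}\right) - Y = \left(\left(\left(-2 + Y h\right) + 2\right) + \sqrt{Y^{2} + h^{2}}\right) - Y = \left(Y h + \sqrt{Y^{2} + h^{2}}\right) - Y = \left(\sqrt{Y^{2} + h^{2}} + Y h\right) - Y = \sqrt{Y^{2} + h^{2}} - Y + Y h$)
$N{\left(16,5 \right)} \left(-9\right) = \left(\sqrt{5^{2} + 16^{2}} - 5 + 5 \cdot 16\right) \left(-9\right) = \left(\sqrt{25 + 256} - 5 + 80\right) \left(-9\right) = \left(\sqrt{281} - 5 + 80\right) \left(-9\right) = \left(75 + \sqrt{281}\right) \left(-9\right) = -675 - 9 \sqrt{281}$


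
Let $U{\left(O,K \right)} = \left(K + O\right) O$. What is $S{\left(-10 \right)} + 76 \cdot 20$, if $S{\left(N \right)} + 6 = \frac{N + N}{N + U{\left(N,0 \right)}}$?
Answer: $\frac{13624}{9} \approx 1513.8$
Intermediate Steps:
$U{\left(O,K \right)} = O \left(K + O\right)$
$S{\left(N \right)} = -6 + \frac{2 N}{N + N^{2}}$ ($S{\left(N \right)} = -6 + \frac{N + N}{N + N \left(0 + N\right)} = -6 + \frac{2 N}{N + N N} = -6 + \frac{2 N}{N + N^{2}}$)
$S{\left(-10 \right)} + 76 \cdot 20 = \frac{2 \left(-2 - -30\right)}{1 - 10} + 76 \cdot 20 = \frac{2 \left(-2 + 30\right)}{-9} + 1520 = 2 \left(- \frac{1}{9}\right) 28 + 1520 = - \frac{56}{9} + 1520 = \frac{13624}{9}$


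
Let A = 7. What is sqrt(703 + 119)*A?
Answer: 7*sqrt(822) ≈ 200.69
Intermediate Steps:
sqrt(703 + 119)*A = sqrt(703 + 119)*7 = sqrt(822)*7 = 7*sqrt(822)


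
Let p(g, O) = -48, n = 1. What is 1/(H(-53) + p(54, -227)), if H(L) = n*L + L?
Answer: -1/154 ≈ -0.0064935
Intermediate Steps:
H(L) = 2*L (H(L) = 1*L + L = L + L = 2*L)
1/(H(-53) + p(54, -227)) = 1/(2*(-53) - 48) = 1/(-106 - 48) = 1/(-154) = -1/154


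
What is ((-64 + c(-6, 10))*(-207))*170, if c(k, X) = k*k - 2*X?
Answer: 1689120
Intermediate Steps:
c(k, X) = k**2 - 2*X
((-64 + c(-6, 10))*(-207))*170 = ((-64 + ((-6)**2 - 2*10))*(-207))*170 = ((-64 + (36 - 20))*(-207))*170 = ((-64 + 16)*(-207))*170 = -48*(-207)*170 = 9936*170 = 1689120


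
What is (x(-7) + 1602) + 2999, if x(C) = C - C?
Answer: 4601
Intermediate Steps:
x(C) = 0
(x(-7) + 1602) + 2999 = (0 + 1602) + 2999 = 1602 + 2999 = 4601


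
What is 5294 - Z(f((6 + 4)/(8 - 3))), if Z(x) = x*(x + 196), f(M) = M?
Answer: 4898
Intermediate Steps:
Z(x) = x*(196 + x)
5294 - Z(f((6 + 4)/(8 - 3))) = 5294 - (6 + 4)/(8 - 3)*(196 + (6 + 4)/(8 - 3)) = 5294 - 10/5*(196 + 10/5) = 5294 - 10*(⅕)*(196 + 10*(⅕)) = 5294 - 2*(196 + 2) = 5294 - 2*198 = 5294 - 1*396 = 5294 - 396 = 4898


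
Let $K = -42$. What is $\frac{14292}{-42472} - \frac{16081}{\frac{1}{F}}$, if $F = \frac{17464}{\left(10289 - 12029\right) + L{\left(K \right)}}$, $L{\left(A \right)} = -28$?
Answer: $\frac{28672478537}{180506} \approx 1.5885 \cdot 10^{5}$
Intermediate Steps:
$F = - \frac{2183}{221}$ ($F = \frac{17464}{\left(10289 - 12029\right) - 28} = \frac{17464}{-1740 - 28} = \frac{17464}{-1768} = 17464 \left(- \frac{1}{1768}\right) = - \frac{2183}{221} \approx -9.8778$)
$\frac{14292}{-42472} - \frac{16081}{\frac{1}{F}} = \frac{14292}{-42472} - \frac{16081}{\frac{1}{- \frac{2183}{221}}} = 14292 \left(- \frac{1}{42472}\right) - \frac{16081}{- \frac{221}{2183}} = - \frac{3573}{10618} - - \frac{2700371}{17} = - \frac{3573}{10618} + \frac{2700371}{17} = \frac{28672478537}{180506}$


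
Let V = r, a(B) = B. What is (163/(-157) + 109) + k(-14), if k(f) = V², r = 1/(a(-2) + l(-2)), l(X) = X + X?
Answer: 610357/5652 ≈ 107.99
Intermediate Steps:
l(X) = 2*X
r = -⅙ (r = 1/(-2 + 2*(-2)) = 1/(-2 - 4) = 1/(-6) = -⅙ ≈ -0.16667)
V = -⅙ ≈ -0.16667
k(f) = 1/36 (k(f) = (-⅙)² = 1/36)
(163/(-157) + 109) + k(-14) = (163/(-157) + 109) + 1/36 = (163*(-1/157) + 109) + 1/36 = (-163/157 + 109) + 1/36 = 16950/157 + 1/36 = 610357/5652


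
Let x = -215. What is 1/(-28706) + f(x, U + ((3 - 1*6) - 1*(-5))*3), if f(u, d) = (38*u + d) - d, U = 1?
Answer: -234528021/28706 ≈ -8170.0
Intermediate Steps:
f(u, d) = 38*u (f(u, d) = (d + 38*u) - d = 38*u)
1/(-28706) + f(x, U + ((3 - 1*6) - 1*(-5))*3) = 1/(-28706) + 38*(-215) = -1/28706 - 8170 = -234528021/28706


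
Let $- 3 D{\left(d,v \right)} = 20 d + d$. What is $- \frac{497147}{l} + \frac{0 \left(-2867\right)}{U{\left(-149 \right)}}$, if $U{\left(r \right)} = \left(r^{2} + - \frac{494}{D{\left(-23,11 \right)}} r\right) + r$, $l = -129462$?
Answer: $\frac{497147}{129462} \approx 3.8401$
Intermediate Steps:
$D{\left(d,v \right)} = - 7 d$ ($D{\left(d,v \right)} = - \frac{20 d + d}{3} = - \frac{21 d}{3} = - 7 d$)
$U{\left(r \right)} = r^{2} - \frac{333 r}{161}$ ($U{\left(r \right)} = \left(r^{2} + - \frac{494}{\left(-7\right) \left(-23\right)} r\right) + r = \left(r^{2} + - \frac{494}{161} r\right) + r = \left(r^{2} + \left(-494\right) \frac{1}{161} r\right) + r = \left(r^{2} - \frac{494 r}{161}\right) + r = r^{2} - \frac{333 r}{161}$)
$- \frac{497147}{l} + \frac{0 \left(-2867\right)}{U{\left(-149 \right)}} = - \frac{497147}{-129462} + \frac{0 \left(-2867\right)}{\frac{1}{161} \left(-149\right) \left(-333 + 161 \left(-149\right)\right)} = \left(-497147\right) \left(- \frac{1}{129462}\right) + \frac{0}{\frac{1}{161} \left(-149\right) \left(-333 - 23989\right)} = \frac{497147}{129462} + \frac{0}{\frac{1}{161} \left(-149\right) \left(-24322\right)} = \frac{497147}{129462} + \frac{0}{\frac{3623978}{161}} = \frac{497147}{129462} + 0 \cdot \frac{161}{3623978} = \frac{497147}{129462} + 0 = \frac{497147}{129462}$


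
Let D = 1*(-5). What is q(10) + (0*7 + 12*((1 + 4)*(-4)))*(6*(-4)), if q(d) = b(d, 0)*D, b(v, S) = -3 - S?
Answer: 5775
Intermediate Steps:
D = -5
q(d) = 15 (q(d) = (-3 - 1*0)*(-5) = (-3 + 0)*(-5) = -3*(-5) = 15)
q(10) + (0*7 + 12*((1 + 4)*(-4)))*(6*(-4)) = 15 + (0*7 + 12*((1 + 4)*(-4)))*(6*(-4)) = 15 + (0 + 12*(5*(-4)))*(-24) = 15 + (0 + 12*(-20))*(-24) = 15 + (0 - 240)*(-24) = 15 - 240*(-24) = 15 + 5760 = 5775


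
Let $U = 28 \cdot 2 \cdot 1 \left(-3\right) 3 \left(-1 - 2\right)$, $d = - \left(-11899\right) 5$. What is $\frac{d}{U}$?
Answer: $\frac{59495}{1512} \approx 39.349$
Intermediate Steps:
$d = 59495$ ($d = \left(-1\right) \left(-59495\right) = 59495$)
$U = 1512$ ($U = 28 \cdot 2 \left(-3\right) 3 \left(-3\right) = 28 \left(-6\right) \left(-9\right) = \left(-168\right) \left(-9\right) = 1512$)
$\frac{d}{U} = \frac{59495}{1512}$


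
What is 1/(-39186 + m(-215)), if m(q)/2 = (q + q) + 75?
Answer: -1/39896 ≈ -2.5065e-5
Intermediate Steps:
m(q) = 150 + 4*q (m(q) = 2*((q + q) + 75) = 2*(2*q + 75) = 2*(75 + 2*q) = 150 + 4*q)
1/(-39186 + m(-215)) = 1/(-39186 + (150 + 4*(-215))) = 1/(-39186 + (150 - 860)) = 1/(-39186 - 710) = 1/(-39896) = -1/39896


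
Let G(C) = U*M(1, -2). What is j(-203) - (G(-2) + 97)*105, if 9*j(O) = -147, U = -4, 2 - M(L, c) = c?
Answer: -25564/3 ≈ -8521.3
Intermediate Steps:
M(L, c) = 2 - c
G(C) = -16 (G(C) = -4*(2 - 1*(-2)) = -4*(2 + 2) = -4*4 = -16)
j(O) = -49/3 (j(O) = (⅑)*(-147) = -49/3)
j(-203) - (G(-2) + 97)*105 = -49/3 - (-16 + 97)*105 = -49/3 - 81*105 = -49/3 - 1*8505 = -49/3 - 8505 = -25564/3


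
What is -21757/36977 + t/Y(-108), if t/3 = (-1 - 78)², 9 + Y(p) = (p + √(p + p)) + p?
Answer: -5810304856/69627691 - 12482*I*√6/5649 ≈ -83.448 - 5.4124*I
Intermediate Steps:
Y(p) = -9 + 2*p + √2*√p (Y(p) = -9 + ((p + √(p + p)) + p) = -9 + ((p + √(2*p)) + p) = -9 + ((p + √2*√p) + p) = -9 + (2*p + √2*√p) = -9 + 2*p + √2*√p)
t = 18723 (t = 3*(-1 - 78)² = 3*(-79)² = 3*6241 = 18723)
-21757/36977 + t/Y(-108) = -21757/36977 + 18723/(-9 + 2*(-108) + √2*√(-108)) = -21757*1/36977 + 18723/(-9 - 216 + √2*(6*I*√3)) = -21757/36977 + 18723/(-9 - 216 + 6*I*√6) = -21757/36977 + 18723/(-225 + 6*I*√6)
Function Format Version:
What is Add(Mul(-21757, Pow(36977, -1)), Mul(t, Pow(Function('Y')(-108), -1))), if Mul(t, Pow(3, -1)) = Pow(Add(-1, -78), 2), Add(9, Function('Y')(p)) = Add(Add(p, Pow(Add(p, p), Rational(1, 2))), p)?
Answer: Add(Rational(-5810304856, 69627691), Mul(Rational(-12482, 5649), I, Pow(6, Rational(1, 2)))) ≈ Add(-83.448, Mul(-5.4124, I))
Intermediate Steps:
Function('Y')(p) = Add(-9, Mul(2, p), Mul(Pow(2, Rational(1, 2)), Pow(p, Rational(1, 2)))) (Function('Y')(p) = Add(-9, Add(Add(p, Pow(Add(p, p), Rational(1, 2))), p)) = Add(-9, Add(Add(p, Pow(Mul(2, p), Rational(1, 2))), p)) = Add(-9, Add(Add(p, Mul(Pow(2, Rational(1, 2)), Pow(p, Rational(1, 2)))), p)) = Add(-9, Add(Mul(2, p), Mul(Pow(2, Rational(1, 2)), Pow(p, Rational(1, 2))))) = Add(-9, Mul(2, p), Mul(Pow(2, Rational(1, 2)), Pow(p, Rational(1, 2)))))
t = 18723 (t = Mul(3, Pow(Add(-1, -78), 2)) = Mul(3, Pow(-79, 2)) = Mul(3, 6241) = 18723)
Add(Mul(-21757, Pow(36977, -1)), Mul(t, Pow(Function('Y')(-108), -1))) = Add(Mul(-21757, Pow(36977, -1)), Mul(18723, Pow(Add(-9, Mul(2, -108), Mul(Pow(2, Rational(1, 2)), Pow(-108, Rational(1, 2)))), -1))) = Add(Mul(-21757, Rational(1, 36977)), Mul(18723, Pow(Add(-9, -216, Mul(Pow(2, Rational(1, 2)), Mul(6, I, Pow(3, Rational(1, 2))))), -1))) = Add(Rational(-21757, 36977), Mul(18723, Pow(Add(-9, -216, Mul(6, I, Pow(6, Rational(1, 2)))), -1))) = Add(Rational(-21757, 36977), Mul(18723, Pow(Add(-225, Mul(6, I, Pow(6, Rational(1, 2)))), -1)))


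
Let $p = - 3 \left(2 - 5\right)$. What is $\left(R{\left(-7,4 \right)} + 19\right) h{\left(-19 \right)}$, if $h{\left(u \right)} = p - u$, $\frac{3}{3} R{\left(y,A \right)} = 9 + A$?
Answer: $896$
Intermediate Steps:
$R{\left(y,A \right)} = 9 + A$
$p = 9$ ($p = \left(-3\right) \left(-3\right) = 9$)
$h{\left(u \right)} = 9 - u$
$\left(R{\left(-7,4 \right)} + 19\right) h{\left(-19 \right)} = \left(\left(9 + 4\right) + 19\right) \left(9 - -19\right) = \left(13 + 19\right) \left(9 + 19\right) = 32 \cdot 28 = 896$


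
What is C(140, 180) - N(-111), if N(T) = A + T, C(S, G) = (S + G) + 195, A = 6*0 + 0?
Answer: 626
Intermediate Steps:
A = 0 (A = 0 + 0 = 0)
C(S, G) = 195 + G + S (C(S, G) = (G + S) + 195 = 195 + G + S)
N(T) = T (N(T) = 0 + T = T)
C(140, 180) - N(-111) = (195 + 180 + 140) - 1*(-111) = 515 + 111 = 626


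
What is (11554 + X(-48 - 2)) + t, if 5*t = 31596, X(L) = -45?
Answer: 89141/5 ≈ 17828.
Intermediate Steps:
t = 31596/5 (t = (⅕)*31596 = 31596/5 ≈ 6319.2)
(11554 + X(-48 - 2)) + t = (11554 - 45) + 31596/5 = 11509 + 31596/5 = 89141/5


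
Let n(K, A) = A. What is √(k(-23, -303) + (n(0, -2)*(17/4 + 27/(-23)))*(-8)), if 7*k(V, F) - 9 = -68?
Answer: √1057287/161 ≈ 6.3866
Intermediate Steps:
k(V, F) = -59/7 (k(V, F) = 9/7 + (⅐)*(-68) = 9/7 - 68/7 = -59/7)
√(k(-23, -303) + (n(0, -2)*(17/4 + 27/(-23)))*(-8)) = √(-59/7 - 2*(17/4 + 27/(-23))*(-8)) = √(-59/7 - 2*(17*(¼) + 27*(-1/23))*(-8)) = √(-59/7 - 2*(17/4 - 27/23)*(-8)) = √(-59/7 - 2*283/92*(-8)) = √(-59/7 - 283/46*(-8)) = √(-59/7 + 1132/23) = √(6567/161) = √1057287/161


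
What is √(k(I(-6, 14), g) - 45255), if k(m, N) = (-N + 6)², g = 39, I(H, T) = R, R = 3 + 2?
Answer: I*√44166 ≈ 210.16*I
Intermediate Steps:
R = 5
I(H, T) = 5
k(m, N) = (6 - N)²
√(k(I(-6, 14), g) - 45255) = √((-6 + 39)² - 45255) = √(33² - 45255) = √(1089 - 45255) = √(-44166) = I*√44166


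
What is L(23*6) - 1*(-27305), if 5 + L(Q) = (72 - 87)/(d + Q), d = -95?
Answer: 1173885/43 ≈ 27300.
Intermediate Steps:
L(Q) = -5 - 15/(-95 + Q) (L(Q) = -5 + (72 - 87)/(-95 + Q) = -5 - 15/(-95 + Q))
L(23*6) - 1*(-27305) = 5*(92 - 23*6)/(-95 + 23*6) - 1*(-27305) = 5*(92 - 1*138)/(-95 + 138) + 27305 = 5*(92 - 138)/43 + 27305 = 5*(1/43)*(-46) + 27305 = -230/43 + 27305 = 1173885/43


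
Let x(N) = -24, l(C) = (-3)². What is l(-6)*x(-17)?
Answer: -216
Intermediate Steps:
l(C) = 9
l(-6)*x(-17) = 9*(-24) = -216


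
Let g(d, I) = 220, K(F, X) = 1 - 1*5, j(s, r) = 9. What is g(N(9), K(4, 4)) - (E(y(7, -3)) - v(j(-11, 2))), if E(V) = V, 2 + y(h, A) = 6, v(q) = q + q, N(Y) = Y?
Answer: 234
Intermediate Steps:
v(q) = 2*q
K(F, X) = -4 (K(F, X) = 1 - 5 = -4)
y(h, A) = 4 (y(h, A) = -2 + 6 = 4)
g(N(9), K(4, 4)) - (E(y(7, -3)) - v(j(-11, 2))) = 220 - (4 - 2*9) = 220 - (4 - 1*18) = 220 - (4 - 18) = 220 - 1*(-14) = 220 + 14 = 234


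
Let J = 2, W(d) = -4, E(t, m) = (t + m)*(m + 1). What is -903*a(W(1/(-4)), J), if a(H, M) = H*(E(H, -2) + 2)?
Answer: 28896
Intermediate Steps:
E(t, m) = (1 + m)*(m + t) (E(t, m) = (m + t)*(1 + m) = (1 + m)*(m + t))
a(H, M) = H*(4 - H) (a(H, M) = H*((-2 + H + (-2)**2 - 2*H) + 2) = H*((-2 + H + 4 - 2*H) + 2) = H*((2 - H) + 2) = H*(4 - H))
-903*a(W(1/(-4)), J) = -(-3612)*(4 - 1*(-4)) = -(-3612)*(4 + 4) = -(-3612)*8 = -903*(-32) = 28896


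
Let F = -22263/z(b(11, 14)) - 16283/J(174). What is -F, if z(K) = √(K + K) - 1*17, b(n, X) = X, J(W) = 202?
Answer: -24067093/17574 - 14842*√7/87 ≈ -1820.8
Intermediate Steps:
z(K) = -17 + √2*√K (z(K) = √(2*K) - 17 = √2*√K - 17 = -17 + √2*√K)
F = -16283/202 - 22263/(-17 + 2*√7) (F = -22263/(-17 + √2*√14) - 16283/202 = -22263/(-17 + 2*√7) - 16283*1/202 = -22263/(-17 + 2*√7) - 16283/202 = -16283/202 - 22263/(-17 + 2*√7) ≈ 1820.8)
-F = -(24067093/17574 + 14842*√7/87) = -24067093/17574 - 14842*√7/87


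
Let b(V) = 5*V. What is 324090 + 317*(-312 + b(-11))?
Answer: 207751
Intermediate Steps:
324090 + 317*(-312 + b(-11)) = 324090 + 317*(-312 + 5*(-11)) = 324090 + 317*(-312 - 55) = 324090 + 317*(-367) = 324090 - 116339 = 207751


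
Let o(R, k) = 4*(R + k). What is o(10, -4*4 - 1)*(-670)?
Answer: 18760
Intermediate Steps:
o(R, k) = 4*R + 4*k
o(10, -4*4 - 1)*(-670) = (4*10 + 4*(-4*4 - 1))*(-670) = (40 + 4*(-16 - 1))*(-670) = (40 + 4*(-17))*(-670) = (40 - 68)*(-670) = -28*(-670) = 18760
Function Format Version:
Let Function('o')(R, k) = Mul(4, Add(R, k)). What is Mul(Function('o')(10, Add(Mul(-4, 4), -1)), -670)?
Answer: 18760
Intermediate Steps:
Function('o')(R, k) = Add(Mul(4, R), Mul(4, k))
Mul(Function('o')(10, Add(Mul(-4, 4), -1)), -670) = Mul(Add(Mul(4, 10), Mul(4, Add(Mul(-4, 4), -1))), -670) = Mul(Add(40, Mul(4, Add(-16, -1))), -670) = Mul(Add(40, Mul(4, -17)), -670) = Mul(Add(40, -68), -670) = Mul(-28, -670) = 18760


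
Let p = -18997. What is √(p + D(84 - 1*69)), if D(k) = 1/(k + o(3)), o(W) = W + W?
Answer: 2*I*√2094414/21 ≈ 137.83*I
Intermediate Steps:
o(W) = 2*W
D(k) = 1/(6 + k) (D(k) = 1/(k + 2*3) = 1/(k + 6) = 1/(6 + k))
√(p + D(84 - 1*69)) = √(-18997 + 1/(6 + (84 - 1*69))) = √(-18997 + 1/(6 + (84 - 69))) = √(-18997 + 1/(6 + 15)) = √(-18997 + 1/21) = √(-398936/21) = 2*I*√2094414/21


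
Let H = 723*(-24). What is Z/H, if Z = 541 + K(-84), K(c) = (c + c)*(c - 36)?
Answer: -20701/17352 ≈ -1.1930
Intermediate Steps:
K(c) = 2*c*(-36 + c) (K(c) = (2*c)*(-36 + c) = 2*c*(-36 + c))
H = -17352
Z = 20701 (Z = 541 + 2*(-84)*(-36 - 84) = 541 + 2*(-84)*(-120) = 541 + 20160 = 20701)
Z/H = 20701/(-17352) = 20701*(-1/17352) = -20701/17352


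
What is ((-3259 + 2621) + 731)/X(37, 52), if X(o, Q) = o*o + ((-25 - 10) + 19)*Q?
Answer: 31/179 ≈ 0.17318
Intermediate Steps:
X(o, Q) = o² - 16*Q (X(o, Q) = o² + (-35 + 19)*Q = o² - 16*Q)
((-3259 + 2621) + 731)/X(37, 52) = ((-3259 + 2621) + 731)/(37² - 16*52) = (-638 + 731)/(1369 - 832) = 93/537 = 93*(1/537) = 31/179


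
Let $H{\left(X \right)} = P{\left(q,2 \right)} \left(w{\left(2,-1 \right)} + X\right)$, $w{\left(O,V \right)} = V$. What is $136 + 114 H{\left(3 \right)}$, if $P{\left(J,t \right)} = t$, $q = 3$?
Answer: $592$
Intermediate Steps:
$H{\left(X \right)} = -2 + 2 X$ ($H{\left(X \right)} = 2 \left(-1 + X\right) = -2 + 2 X$)
$136 + 114 H{\left(3 \right)} = 136 + 114 \left(-2 + 2 \cdot 3\right) = 136 + 114 \left(-2 + 6\right) = 136 + 114 \cdot 4 = 136 + 456 = 592$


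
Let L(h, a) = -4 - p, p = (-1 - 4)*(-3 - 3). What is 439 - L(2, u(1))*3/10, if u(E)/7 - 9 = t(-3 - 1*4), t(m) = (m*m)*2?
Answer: 2246/5 ≈ 449.20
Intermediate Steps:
p = 30 (p = -5*(-6) = 30)
t(m) = 2*m² (t(m) = m²*2 = 2*m²)
u(E) = 749 (u(E) = 63 + 7*(2*(-3 - 1*4)²) = 63 + 7*(2*(-3 - 4)²) = 63 + 7*(2*(-7)²) = 63 + 7*(2*49) = 63 + 7*98 = 63 + 686 = 749)
L(h, a) = -34 (L(h, a) = -4 - 1*30 = -4 - 30 = -34)
439 - L(2, u(1))*3/10 = 439 - (-34)*3/10 = 439 - 1*(-51/5) = 439 + 51/5 = 2246/5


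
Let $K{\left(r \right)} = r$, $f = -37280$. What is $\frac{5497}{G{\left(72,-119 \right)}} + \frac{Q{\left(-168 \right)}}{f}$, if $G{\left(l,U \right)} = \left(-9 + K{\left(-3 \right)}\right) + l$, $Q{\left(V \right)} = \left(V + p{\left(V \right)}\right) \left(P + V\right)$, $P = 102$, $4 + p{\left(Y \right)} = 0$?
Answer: $\frac{319136}{3495} \approx 91.312$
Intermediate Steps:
$p{\left(Y \right)} = -4$ ($p{\left(Y \right)} = -4 + 0 = -4$)
$Q{\left(V \right)} = \left(-4 + V\right) \left(102 + V\right)$ ($Q{\left(V \right)} = \left(V - 4\right) \left(102 + V\right) = \left(-4 + V\right) \left(102 + V\right)$)
$G{\left(l,U \right)} = -12 + l$ ($G{\left(l,U \right)} = \left(-9 - 3\right) + l = -12 + l$)
$\frac{5497}{G{\left(72,-119 \right)}} + \frac{Q{\left(-168 \right)}}{f} = \frac{5497}{-12 + 72} + \frac{-408 + \left(-168\right)^{2} + 98 \left(-168\right)}{-37280} = \frac{5497}{60} + \left(-408 + 28224 - 16464\right) \left(- \frac{1}{37280}\right) = 5497 \cdot \frac{1}{60} + 11352 \left(- \frac{1}{37280}\right) = \frac{5497}{60} - \frac{1419}{4660} = \frac{319136}{3495}$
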